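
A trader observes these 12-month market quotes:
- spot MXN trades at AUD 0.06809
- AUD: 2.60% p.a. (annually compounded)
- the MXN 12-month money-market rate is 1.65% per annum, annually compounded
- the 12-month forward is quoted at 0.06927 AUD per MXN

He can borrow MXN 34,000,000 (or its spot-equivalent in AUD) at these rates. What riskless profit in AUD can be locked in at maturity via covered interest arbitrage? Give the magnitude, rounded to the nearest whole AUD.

T = 1 year.
Keep in MXN, deliver into the forward: 34,000,000·1.016500·0.06927 = AUD 2,394,040.47.
Swap to AUD now, deposit: 34,000,000·0.06809·1.026000 = AUD 2,375,251.56.
The quoted forward overvalues MXN, so borrow AUD, buy MXN at spot, deposit the MXN at 1.65%, and sell the proceeds forward at 0.06927.
The gap between the two covered legs is AUD 18,789.

AUD 18,789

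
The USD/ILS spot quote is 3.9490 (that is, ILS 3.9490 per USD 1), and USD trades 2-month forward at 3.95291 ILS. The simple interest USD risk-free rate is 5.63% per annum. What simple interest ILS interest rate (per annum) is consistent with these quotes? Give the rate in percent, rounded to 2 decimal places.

6.23%

T = 2/12 years.
F/S = 3.95291/3.949 = 1.0009901 = (growth of ILS) / (growth of USD).
The USD side grows by 1 + 0.0563×2/12 = 1.0093833.
Hence g_ILS = 1.0103827.
(1.0103827 − 1)/T = 0.062296, i.e. 6.23%.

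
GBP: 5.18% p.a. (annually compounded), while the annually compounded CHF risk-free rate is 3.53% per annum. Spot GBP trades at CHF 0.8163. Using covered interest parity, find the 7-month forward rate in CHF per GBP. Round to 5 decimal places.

0.80881

T = 7/12 years.
CHF accumulates by (1 + 0.0353)^(7/12) = 1.0204427.
GBP growth factor: (1 + 0.0518)^(7/12) = 1.0298983.
So F = 0.8163 × 1.0204427 / 1.0298983 = 0.8088055 (CHF/GBP).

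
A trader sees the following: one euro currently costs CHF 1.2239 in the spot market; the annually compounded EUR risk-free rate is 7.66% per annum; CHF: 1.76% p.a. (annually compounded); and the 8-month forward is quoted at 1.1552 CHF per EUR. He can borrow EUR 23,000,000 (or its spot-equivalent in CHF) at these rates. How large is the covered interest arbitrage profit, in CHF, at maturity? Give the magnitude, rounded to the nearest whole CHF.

CHF 569,365

T = 8/12 years.
Invest the EUR and cover forward: 23,000,000 × 1.0504359671 × 1.1552 = CHF 27,909,663.47.
Convert at spot and invest in CHF: 23,000,000 × 1.2239 × 1.011699182 = CHF 28,479,028.46.
The quoted forward undervalues EUR, so borrow EUR, convert to CHF at spot, deposit the CHF at 1.76%, and buy EUR forward at 1.1552 to cover the loan.
Profit = 28,479,028.46 − 27,909,663.47 = CHF 569,365.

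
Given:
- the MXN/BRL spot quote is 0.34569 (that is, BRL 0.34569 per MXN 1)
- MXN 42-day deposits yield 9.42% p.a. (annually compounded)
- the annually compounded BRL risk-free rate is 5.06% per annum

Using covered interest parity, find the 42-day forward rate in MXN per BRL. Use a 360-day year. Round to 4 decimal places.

2.9065

T = 42/360 years.
BRL accumulates by (1 + 0.0506)^(42/360) = 1.0057754.
Growth of 1 MXN over T: (1 + 0.0942)^(42/360) = 1.0105581.
Forward (BRL per MXN) = 0.34569 × 1.0057754 / 1.0105581 = 0.3440539.
Invert for MXN per BRL: 1 / 0.3440539 = 2.9065.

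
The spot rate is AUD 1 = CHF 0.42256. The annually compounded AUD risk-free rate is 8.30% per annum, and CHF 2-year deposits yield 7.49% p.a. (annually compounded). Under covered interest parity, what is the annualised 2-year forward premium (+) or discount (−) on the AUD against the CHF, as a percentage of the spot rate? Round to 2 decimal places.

T = 2 years.
No-arbitrage forward: 0.42256 × 1.155410 / 1.172889 = 0.41626279 CHF/AUD.
(F − S)/S ÷ T = (0.41626279 − 0.42256)/0.42256/2 = -0.007451 → -0.75%.

-0.75%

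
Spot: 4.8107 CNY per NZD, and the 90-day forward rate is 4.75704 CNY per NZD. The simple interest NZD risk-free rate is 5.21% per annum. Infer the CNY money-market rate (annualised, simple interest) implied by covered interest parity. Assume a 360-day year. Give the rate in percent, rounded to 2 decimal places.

0.69%

T = 90/360 years.
By CIP, F/S equals the CNY-to-NZD growth ratio: 4.75704/4.8107 = 0.9888457.
The NZD side grows by 1 + 0.0521×90/360 = 1.013025.
So the CNY growth factor = 1.0017254.
(1.0017254 − 1)/T = 0.006902, i.e. 0.69%.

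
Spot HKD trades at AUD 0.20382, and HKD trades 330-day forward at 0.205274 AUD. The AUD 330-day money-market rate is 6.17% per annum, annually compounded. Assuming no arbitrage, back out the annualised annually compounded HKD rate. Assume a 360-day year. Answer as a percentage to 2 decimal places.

5.35%

T = 330/360 years.
CIP gives F = S · g_AUD/g_HKD, so g_AUD/g_HKD = 0.205274/0.20382 = 1.0071337.
AUD growth factor: (1 + 0.0617)^(330/360) = 1.0564161.
So the HKD growth factor = 1.0489333.
r = 1.0489333^(360/330) − 1 = 0.053499 → 5.35%.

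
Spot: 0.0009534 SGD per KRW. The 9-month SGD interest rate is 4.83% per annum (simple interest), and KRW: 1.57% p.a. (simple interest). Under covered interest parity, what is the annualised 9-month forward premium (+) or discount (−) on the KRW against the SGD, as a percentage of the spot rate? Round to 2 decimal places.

T = 9/12 years.
No-arbitrage forward: 0.0009534 × 1.036225 / 1.011775 = 0.0009764393 SGD/KRW.
(F − S)/S ÷ T = (0.0009764393 − 0.0009534)/0.0009534/(9/12) = 0.032221 → 3.22%.

+3.22%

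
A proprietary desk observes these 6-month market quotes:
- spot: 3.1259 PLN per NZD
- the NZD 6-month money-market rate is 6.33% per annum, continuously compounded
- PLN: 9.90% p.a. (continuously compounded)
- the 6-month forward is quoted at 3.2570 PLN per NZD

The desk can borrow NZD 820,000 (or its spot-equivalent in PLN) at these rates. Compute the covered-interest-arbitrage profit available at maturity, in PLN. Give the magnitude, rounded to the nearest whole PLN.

PLN 63,310

T = 6/12 years.
Invest the NZD and cover forward: 820,000 × 1.032156187 × 3.2570 = PLN 2,756,620.81.
Convert at spot and invest in PLN: 820,000 × 3.1259 × 1.050745592 = PLN 2,693,311.03.
The quoted forward overvalues NZD, so borrow PLN, buy NZD at spot, deposit the NZD at 6.33%, and sell the proceeds forward at 3.2570.
The gap between the two covered legs is PLN 63,310.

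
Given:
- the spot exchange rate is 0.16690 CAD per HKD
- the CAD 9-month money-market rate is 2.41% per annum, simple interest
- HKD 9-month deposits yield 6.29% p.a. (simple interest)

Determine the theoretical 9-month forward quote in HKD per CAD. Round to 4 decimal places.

T = 9/12 years.
Growth of 1 CAD over T: 1 + 0.0241×9/12 = 1.018075.
Growth of 1 HKD over T: 1 + 0.0629×9/12 = 1.047175.
CIP: F = S · (grow CAD)/(grow HKD) = 0.1669 × 1.018075/1.047175 = 0.1622620 CAD per HKD.
Invert for HKD per CAD: 1 / 0.1622620 = 6.1629.

6.1629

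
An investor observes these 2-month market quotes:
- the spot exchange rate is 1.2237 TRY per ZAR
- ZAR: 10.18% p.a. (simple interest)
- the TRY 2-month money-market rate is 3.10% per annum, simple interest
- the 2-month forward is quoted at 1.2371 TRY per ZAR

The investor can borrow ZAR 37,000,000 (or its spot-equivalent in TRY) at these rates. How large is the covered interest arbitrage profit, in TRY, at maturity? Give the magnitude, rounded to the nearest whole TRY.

TRY 1,038,479

T = 2/12 years.
Invest the ZAR and cover forward: 37,000,000 × 1.0169666667 × 1.2371 = TRY 46,549,310.14.
Convert at spot and invest in TRY: 37,000,000 × 1.2237 × 1.0051666667 = TRY 45,510,830.65.
The quoted forward overvalues ZAR, so borrow TRY, buy ZAR at spot, deposit the ZAR at 10.18%, and sell the proceeds forward at 1.2371.
The gap between the two covered legs is TRY 1,038,479.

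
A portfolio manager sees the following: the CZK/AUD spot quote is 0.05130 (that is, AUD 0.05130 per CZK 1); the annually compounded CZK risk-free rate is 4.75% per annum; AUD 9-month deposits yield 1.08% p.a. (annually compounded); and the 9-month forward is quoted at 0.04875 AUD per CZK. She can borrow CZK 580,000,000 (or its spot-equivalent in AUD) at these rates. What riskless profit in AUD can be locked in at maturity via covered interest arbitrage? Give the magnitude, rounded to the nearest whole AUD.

AUD 718,252

T = 9/12 years.
Invest the CZK and cover forward: 580,000,000 × 1.0354175544 × 0.04875 = AUD 29,276,431.35.
Convert at spot and invest in AUD: 580,000,000 × 0.05130 × 1.0080891139 = AUD 29,994,683.49.
The quoted forward undervalues CZK, so borrow CZK, convert to AUD at spot, deposit the AUD at 1.08%, and buy CZK forward at 0.04875 to cover the loan.
Profit = 29,994,683.49 − 29,276,431.35 = AUD 718,252.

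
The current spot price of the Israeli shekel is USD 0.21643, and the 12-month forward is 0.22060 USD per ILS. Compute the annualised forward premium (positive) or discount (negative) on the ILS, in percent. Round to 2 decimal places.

T = 1 year.
ILS trades forward at +1.92672% vs spot over the period.
Per annum: 0.0192672 / 1 = 0.019267 = 1.93%.

+1.93%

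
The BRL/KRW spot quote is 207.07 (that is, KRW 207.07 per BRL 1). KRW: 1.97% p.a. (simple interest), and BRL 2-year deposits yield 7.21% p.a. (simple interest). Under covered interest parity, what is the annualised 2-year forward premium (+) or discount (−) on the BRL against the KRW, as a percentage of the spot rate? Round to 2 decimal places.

-4.58%

T = 2 years.
F = S · g_KRW/g_BRL = 207.07 × 1.039400/1.144200 = 188.10397.
Annualised premium = (F − S)/S × (1/T) = (188.10397 − 207.07)/207.07 ÷ 2 = -4.58%.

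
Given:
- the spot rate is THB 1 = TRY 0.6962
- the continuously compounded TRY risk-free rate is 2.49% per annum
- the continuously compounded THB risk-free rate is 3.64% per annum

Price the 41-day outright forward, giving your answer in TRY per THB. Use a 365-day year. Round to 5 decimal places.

T = 41/365 years.
TRY accumulates by e^(0.0249×41/365) = 1.0028009.
THB accumulates by e^(0.0364×41/365) = 1.0040971.
So F = 0.6962 × 1.0028009 / 1.0040971 = 0.6953013 (TRY/THB).

0.69530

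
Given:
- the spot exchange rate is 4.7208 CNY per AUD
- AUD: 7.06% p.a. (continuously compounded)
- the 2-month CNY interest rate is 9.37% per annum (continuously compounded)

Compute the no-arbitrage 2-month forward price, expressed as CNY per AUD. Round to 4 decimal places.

4.7390

T = 2/12 years.
Growth of 1 CNY over T: e^(0.0937×2/12) = 1.0157392.
AUD accumulates by e^(0.0706×2/12) = 1.0118362.
CIP: F = S · (grow CNY)/(grow AUD) = 4.7208 × 1.0157392/1.0118362 = 4.739010 CNY per AUD.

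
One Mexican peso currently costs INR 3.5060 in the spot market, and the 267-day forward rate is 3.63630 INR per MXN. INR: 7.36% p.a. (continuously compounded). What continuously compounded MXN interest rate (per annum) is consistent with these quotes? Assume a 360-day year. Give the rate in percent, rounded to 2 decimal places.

2.44%

T = 267/360 years.
F/S = 3.6363/3.506 = 1.0371649 = (growth of INR) / (growth of MXN).
The INR side grows by e^(0.0736×267/360) = 1.056104.
So the MXN growth factor = 1.0182605.
r = ln(1.0182605)/(267/360) = 0.024399 → 2.44%.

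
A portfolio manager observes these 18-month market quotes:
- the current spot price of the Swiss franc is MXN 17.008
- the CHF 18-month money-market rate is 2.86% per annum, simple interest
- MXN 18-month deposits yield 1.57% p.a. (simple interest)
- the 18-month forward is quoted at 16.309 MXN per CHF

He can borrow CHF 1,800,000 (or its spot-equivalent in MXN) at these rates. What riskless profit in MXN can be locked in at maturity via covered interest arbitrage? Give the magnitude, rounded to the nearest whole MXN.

T = 18/12 years.
Keep in CHF, deliver into the forward: 1,800,000·1.042900·16.309 = MXN 30,615,580.98.
Swap to MXN now, deposit: 1,800,000·17.008·1.023550 = MXN 31,335,369.12.
The quoted forward undervalues CHF, so borrow CHF, convert to MXN at spot, deposit the MXN at 1.57%, and buy CHF forward at 16.309 to cover the loan.
The gap between the two covered legs is MXN 719,788.

MXN 719,788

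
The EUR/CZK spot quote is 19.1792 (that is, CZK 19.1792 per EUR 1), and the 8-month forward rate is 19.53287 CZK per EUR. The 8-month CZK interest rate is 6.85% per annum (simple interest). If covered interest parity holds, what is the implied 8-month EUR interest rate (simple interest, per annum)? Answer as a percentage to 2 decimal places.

T = 8/12 years.
By CIP, F/S equals the CZK-to-EUR growth ratio: 19.53287/19.1792 = 1.0184403.
The CZK side grows by 1 + 0.0685×8/12 = 1.0456667.
So the EUR growth factor = 1.0267334.
r = (1.0267334 − 1)/(8/12) = 0.040100 → 4.01%.

4.01%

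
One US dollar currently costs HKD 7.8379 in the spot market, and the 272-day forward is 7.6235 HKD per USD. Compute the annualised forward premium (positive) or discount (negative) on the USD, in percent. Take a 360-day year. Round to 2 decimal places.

-3.62%

T = 272/360 years.
USD trades forward at -2.73543% vs spot over the period.
×(1/T) gives -3.62% p.a.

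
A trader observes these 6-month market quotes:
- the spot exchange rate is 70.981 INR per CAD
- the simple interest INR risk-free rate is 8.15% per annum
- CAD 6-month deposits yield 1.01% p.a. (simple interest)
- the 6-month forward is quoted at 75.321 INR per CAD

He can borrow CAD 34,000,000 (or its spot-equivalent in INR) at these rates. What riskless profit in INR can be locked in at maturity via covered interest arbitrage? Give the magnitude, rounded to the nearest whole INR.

T = 6/12 years.
Invest the CAD and cover forward: 34,000,000 × 1.005050 × 75.321 = INR 2,573,846,615.70.
Convert at spot and invest in INR: 34,000,000 × 70.981 × 1.040750 = INR 2,511,698,175.50.
The quoted forward overvalues CAD, so borrow INR, buy CAD at spot, deposit the CAD at 1.01%, and sell the proceeds forward at 75.321.
Arbitrage profit = |2,573,846,615.70 − 2,511,698,175.50| = INR 62,148,440.

INR 62,148,440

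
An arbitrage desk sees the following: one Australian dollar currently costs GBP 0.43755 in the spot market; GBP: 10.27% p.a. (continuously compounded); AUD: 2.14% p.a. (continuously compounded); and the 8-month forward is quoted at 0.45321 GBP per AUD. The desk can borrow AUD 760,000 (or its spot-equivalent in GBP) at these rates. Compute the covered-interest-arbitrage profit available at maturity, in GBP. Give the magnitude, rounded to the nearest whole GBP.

GBP 6,714

T = 8/12 years.
Invest the AUD and cover forward: 760,000 × 1.01436892 × 0.45321 = GBP 349,388.83.
Convert at spot and invest in GBP: 760,000 × 0.43755 × 1.07086493 = GBP 356,103.28.
The quoted forward undervalues AUD, so borrow AUD, convert to GBP at spot, deposit the GBP at 10.27%, and buy AUD forward at 0.45321 to cover the loan.
The gap between the two covered legs is GBP 6,714.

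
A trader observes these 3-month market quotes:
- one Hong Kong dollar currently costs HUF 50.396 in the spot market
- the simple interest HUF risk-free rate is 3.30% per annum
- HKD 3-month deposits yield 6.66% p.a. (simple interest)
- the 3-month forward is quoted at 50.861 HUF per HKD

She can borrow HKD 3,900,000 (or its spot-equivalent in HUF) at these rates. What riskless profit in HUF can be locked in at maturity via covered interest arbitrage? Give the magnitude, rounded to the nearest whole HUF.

T = 3/12 years.
Route A — deposit HKD, sell forward: 3,900,000 × 1.016650 × 50.861 = HUF 201,660,559.04.
Route B — convert at spot, deposit HUF: 3,900,000 × 50.396 × 1.008250 = HUF 198,165,891.30.
The quoted forward overvalues HKD, so borrow HUF, buy HKD at spot, deposit the HKD at 6.66%, and sell the proceeds forward at 50.861.
The gap between the two covered legs is HUF 3,494,668.

HUF 3,494,668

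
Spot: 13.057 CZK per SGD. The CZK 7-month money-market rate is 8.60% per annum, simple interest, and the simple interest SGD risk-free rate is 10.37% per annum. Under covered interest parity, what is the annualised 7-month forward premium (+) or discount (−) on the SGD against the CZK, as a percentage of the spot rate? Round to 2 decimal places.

T = 7/12 years.
No-arbitrage forward: 13.057 × 1.0501667 / 1.0604917 = 12.929876 CZK/SGD.
(F − S)/S ÷ T = (12.929876 − 13.057)/13.057/(7/12) = -0.016690 → -1.67%.

-1.67%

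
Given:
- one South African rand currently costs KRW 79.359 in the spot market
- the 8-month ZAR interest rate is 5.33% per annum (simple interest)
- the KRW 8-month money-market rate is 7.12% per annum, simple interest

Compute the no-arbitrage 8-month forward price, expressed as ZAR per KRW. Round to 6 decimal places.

T = 8/12 years.
KRW growth factor: 1 + 0.0712×8/12 = 1.0474667.
Growth of 1 ZAR over T: 1 + 0.0533×8/12 = 1.0355333.
So F = 79.359 × 1.0474667 / 1.0355333 = 80.27353 (KRW/ZAR).
Quoted the other way: 1/80.27353 = 0.012457 ZAR per KRW.

0.012457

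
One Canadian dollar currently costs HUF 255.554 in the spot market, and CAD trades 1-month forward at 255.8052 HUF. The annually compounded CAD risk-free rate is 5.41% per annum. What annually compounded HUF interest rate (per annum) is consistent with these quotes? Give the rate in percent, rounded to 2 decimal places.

T = 1/12 years.
By CIP, F/S equals the HUF-to-CAD growth ratio: 255.8052/255.554 = 1.0009830.
CAD growth factor: (1 + 0.0541)^(1/12) = 1.0044003.
Hence g_HUF = 1.0053876.
Annualise: 1.0053876^(12/1) − 1 = 0.066602 = 6.66%.

6.66%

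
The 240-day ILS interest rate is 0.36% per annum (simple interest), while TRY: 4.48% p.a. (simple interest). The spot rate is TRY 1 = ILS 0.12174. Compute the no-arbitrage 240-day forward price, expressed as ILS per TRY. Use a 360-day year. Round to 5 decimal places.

0.11849

T = 240/360 years.
ILS growth factor: 1 + 0.0036×240/360 = 1.002400.
TRY accumulates by 1 + 0.0448×240/360 = 1.0298667.
So F = 0.12174 × 1.002400 / 1.0298667 = 0.1184932 (ILS/TRY).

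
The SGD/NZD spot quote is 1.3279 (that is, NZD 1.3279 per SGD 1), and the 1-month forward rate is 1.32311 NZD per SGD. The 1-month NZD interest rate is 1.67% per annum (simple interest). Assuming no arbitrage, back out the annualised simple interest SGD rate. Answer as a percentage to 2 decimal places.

T = 1/12 years.
F/S = 1.32311/1.3279 = 0.9963928 = (growth of NZD) / (growth of SGD).
The NZD side grows by 1 + 0.0167×1/12 = 1.0013917.
That pins the SGD growth at 1.005017.
r = (1.005017 − 1)/(1/12) = 0.060204 → 6.02%.

6.02%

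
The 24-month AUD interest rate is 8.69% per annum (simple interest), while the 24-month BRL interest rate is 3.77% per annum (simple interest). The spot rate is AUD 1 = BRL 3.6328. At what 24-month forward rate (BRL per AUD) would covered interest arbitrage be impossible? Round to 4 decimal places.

T = 2 years.
BRL growth factor: 1 + 0.0377×2 = 1.075400.
AUD accumulates by 1 + 0.0869×2 = 1.173800.
Forward (BRL per AUD) = 3.6328 × 1.075400 / 1.173800 = 3.328261.

3.3283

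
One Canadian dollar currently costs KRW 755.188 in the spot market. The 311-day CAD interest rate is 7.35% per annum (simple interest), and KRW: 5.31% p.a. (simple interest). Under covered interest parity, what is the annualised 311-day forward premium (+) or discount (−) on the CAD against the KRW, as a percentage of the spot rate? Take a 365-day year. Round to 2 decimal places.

T = 311/365 years.
F = S · g_KRW/g_CAD = 755.188 × 1.0452441/1.062626 = 742.835016.
Annualised premium = (F − S)/S × (1/T) = (742.835016 − 755.188)/755.188 ÷ (311/365) = -1.92%.

-1.92%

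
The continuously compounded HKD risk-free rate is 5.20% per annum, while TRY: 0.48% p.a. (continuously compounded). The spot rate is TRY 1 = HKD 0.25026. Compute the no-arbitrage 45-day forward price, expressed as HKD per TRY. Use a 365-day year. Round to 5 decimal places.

T = 45/365 years.
Growth of 1 HKD over T: e^(0.0520×45/365) = 1.0064316.
TRY accumulates by e^(0.0048×45/365) = 1.000592.
CIP: F = S · (grow HKD)/(grow TRY) = 0.25026 × 1.0064316/1.000592 = 0.2517206 HKD per TRY.

0.25172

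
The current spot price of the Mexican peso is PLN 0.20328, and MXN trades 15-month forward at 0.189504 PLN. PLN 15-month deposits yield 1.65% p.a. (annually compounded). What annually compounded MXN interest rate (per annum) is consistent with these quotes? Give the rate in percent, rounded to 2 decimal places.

T = 15/12 years.
F/S = 0.189504/0.20328 = 0.9322314 = (growth of PLN) / (growth of MXN).
The PLN side grows by (1 + 0.0165)^(15/12) = 1.0206674.
Hence g_MXN = 1.0948649.
r = 1.0948649^(12/15) − 1 = 0.075198 → 7.52%.

7.52%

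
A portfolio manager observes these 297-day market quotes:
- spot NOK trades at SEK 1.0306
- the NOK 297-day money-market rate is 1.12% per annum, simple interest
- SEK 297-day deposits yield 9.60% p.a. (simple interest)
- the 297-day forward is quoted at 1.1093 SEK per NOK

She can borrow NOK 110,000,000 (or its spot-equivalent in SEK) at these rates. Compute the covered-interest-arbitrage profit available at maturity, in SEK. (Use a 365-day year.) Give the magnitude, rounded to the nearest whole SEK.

T = 297/365 years.
Route A — deposit NOK, sell forward: 110,000,000 × 1.00911342466 × 1.1093 = SEK 123,135,047.42.
Route B — convert at spot, deposit SEK: 110,000,000 × 1.0306 × 1.07811506849 = SEK 122,221,592.85.
The quoted forward overvalues NOK, so borrow SEK, buy NOK at spot, deposit the NOK at 1.12%, and sell the proceeds forward at 1.1093.
Profit = 123,135,047.42 − 122,221,592.85 = SEK 913,455.

SEK 913,455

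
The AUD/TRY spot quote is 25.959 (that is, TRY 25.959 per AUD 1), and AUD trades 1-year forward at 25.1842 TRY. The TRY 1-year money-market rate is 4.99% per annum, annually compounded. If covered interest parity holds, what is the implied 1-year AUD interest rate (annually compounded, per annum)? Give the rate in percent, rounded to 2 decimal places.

8.22%

T = 1 year.
By CIP, F/S equals the TRY-to-AUD growth ratio: 25.1842/25.959 = 0.9701529.
The TRY side grows by (1 + 0.0499)^1 = 1.049900.
That pins the AUD growth at 1.0822005.
r = 1.0822005^(1/1) − 1 = 0.082200 → 8.22%.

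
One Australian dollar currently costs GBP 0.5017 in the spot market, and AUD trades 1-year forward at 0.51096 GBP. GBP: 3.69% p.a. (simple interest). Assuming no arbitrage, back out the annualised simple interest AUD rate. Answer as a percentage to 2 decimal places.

1.81%

T = 1 year.
CIP gives F = S · g_GBP/g_AUD, so g_GBP/g_AUD = 0.51096/0.5017 = 1.0184572.
GBP growth factor: 1 + 0.0369×1 = 1.036900.
Hence g_AUD = 1.0181086.
(1.0181086 − 1)/T = 0.018109, i.e. 1.81%.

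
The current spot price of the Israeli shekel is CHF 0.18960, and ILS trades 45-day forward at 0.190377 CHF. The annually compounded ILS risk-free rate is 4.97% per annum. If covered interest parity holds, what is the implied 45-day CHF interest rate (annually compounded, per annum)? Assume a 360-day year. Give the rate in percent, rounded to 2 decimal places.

T = 45/360 years.
F/S = 0.190377/0.1896 = 1.0040981 = (growth of CHF) / (growth of ILS).
The ILS side grows by (1 + 0.0497)^(45/360) = 1.0060815.
That pins the CHF growth at 1.0102045.
r = 1.0102045^(360/45) − 1 = 0.084612 → 8.46%.

8.46%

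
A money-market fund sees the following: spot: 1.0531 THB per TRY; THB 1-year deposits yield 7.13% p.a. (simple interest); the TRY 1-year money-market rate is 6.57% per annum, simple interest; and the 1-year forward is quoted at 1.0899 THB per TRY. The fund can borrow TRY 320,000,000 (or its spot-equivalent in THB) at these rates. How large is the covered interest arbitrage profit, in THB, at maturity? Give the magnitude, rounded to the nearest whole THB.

T = 1 year.
Invest the TRY and cover forward: 320,000,000 × 1.065700 × 1.0899 = THB 371,682,057.60.
Convert at spot and invest in THB: 320,000,000 × 1.0531 × 1.071300 = THB 361,019,529.60.
The quoted forward overvalues TRY, so borrow THB, buy TRY at spot, deposit the TRY at 6.57%, and sell the proceeds forward at 1.0899.
Arbitrage profit = |371,682,057.60 − 361,019,529.60| = THB 10,662,528.

THB 10,662,528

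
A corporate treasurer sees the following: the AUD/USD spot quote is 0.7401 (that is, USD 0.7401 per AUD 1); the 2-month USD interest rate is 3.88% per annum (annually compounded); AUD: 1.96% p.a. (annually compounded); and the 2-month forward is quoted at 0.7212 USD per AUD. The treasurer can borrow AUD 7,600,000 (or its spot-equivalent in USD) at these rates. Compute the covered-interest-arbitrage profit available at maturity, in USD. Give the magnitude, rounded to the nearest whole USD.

T = 2/12 years.
Keep in AUD, deliver into the forward: 7,600,000·1.003240304·0.7212 = USD 5,498,880.50.
Swap to USD now, deposit: 7,600,000·0.7401·1.006364535 = USD 5,660,558.98.
The quoted forward undervalues AUD, so borrow AUD, convert to USD at spot, deposit the USD at 3.88%, and buy AUD forward at 0.7212 to cover the loan.
Profit = 5,660,558.98 − 5,498,880.50 = USD 161,678.

USD 161,678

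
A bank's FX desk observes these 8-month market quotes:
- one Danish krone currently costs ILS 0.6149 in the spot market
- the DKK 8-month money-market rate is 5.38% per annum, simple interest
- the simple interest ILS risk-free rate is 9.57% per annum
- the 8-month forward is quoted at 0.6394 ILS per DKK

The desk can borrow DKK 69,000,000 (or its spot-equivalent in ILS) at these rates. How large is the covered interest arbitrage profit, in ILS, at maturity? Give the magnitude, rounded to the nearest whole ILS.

ILS 565,974

T = 8/12 years.
Invest the DKK and cover forward: 69,000,000 × 1.0358666667 × 0.6394 = ILS 45,700,987.12.
Convert at spot and invest in ILS: 69,000,000 × 0.6149 × 1.063800 = ILS 45,135,012.78.
The quoted forward overvalues DKK, so borrow ILS, buy DKK at spot, deposit the DKK at 5.38%, and sell the proceeds forward at 0.6394.
The gap between the two covered legs is ILS 565,974.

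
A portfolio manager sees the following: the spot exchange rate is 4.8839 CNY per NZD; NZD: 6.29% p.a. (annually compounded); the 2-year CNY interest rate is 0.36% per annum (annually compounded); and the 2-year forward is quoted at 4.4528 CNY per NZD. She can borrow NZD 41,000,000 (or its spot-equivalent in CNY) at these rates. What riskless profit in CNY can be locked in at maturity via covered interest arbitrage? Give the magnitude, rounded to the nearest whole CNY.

CNY 4,569,531

T = 2 years.
Route A — deposit NZD, sell forward: 41,000,000 × 1.12975641 × 4.4528 = CNY 206,253,753.04.
Route B — convert at spot, deposit CNY: 41,000,000 × 4.8839 × 1.00721296 = CNY 201,684,222.39.
The quoted forward overvalues NZD, so borrow CNY, buy NZD at spot, deposit the NZD at 6.29%, and sell the proceeds forward at 4.4528.
Arbitrage profit = |206,253,753.04 − 201,684,222.39| = CNY 4,569,531.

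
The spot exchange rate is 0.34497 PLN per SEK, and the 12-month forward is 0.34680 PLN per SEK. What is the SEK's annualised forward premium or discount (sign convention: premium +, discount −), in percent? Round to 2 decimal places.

T = 1 year.
(F − S)/S = (0.34680 − 0.34497)/0.34497 = 0.0053048.
Per annum: 0.0053048 / 1 = 0.005305 = 0.53%.

+0.53%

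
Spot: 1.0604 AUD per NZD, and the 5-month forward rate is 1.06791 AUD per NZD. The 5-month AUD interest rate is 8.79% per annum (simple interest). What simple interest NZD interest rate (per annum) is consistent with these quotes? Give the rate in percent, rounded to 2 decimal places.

7.04%

T = 5/12 years.
F/S = 1.06791/1.0604 = 1.0070822 = (growth of AUD) / (growth of NZD).
AUD growth factor: 1 + 0.0879×5/12 = 1.036625.
So the NZD growth factor = 1.029335.
r = (1.029335 − 1)/(5/12) = 0.070404 → 7.04%.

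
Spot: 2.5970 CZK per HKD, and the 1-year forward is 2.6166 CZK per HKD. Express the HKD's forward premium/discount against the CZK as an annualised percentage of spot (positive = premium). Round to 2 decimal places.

+0.75%

T = 1 year.
HKD trades forward at +0.75472% vs spot over the period.
×(1/T) gives 0.75% p.a.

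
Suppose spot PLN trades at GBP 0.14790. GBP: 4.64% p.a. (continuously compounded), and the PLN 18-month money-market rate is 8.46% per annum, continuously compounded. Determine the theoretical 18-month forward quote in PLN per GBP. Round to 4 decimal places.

7.1601

T = 18/12 years.
GBP accumulates by e^(0.0464×18/12) = 1.0720793.
PLN growth factor: e^(0.0846×18/12) = 1.1353035.
Forward (GBP per PLN) = 0.1479 × 1.0720793 / 1.1353035 = 0.1396636.
Invert for PLN per GBP: 1 / 0.1396636 = 7.1601.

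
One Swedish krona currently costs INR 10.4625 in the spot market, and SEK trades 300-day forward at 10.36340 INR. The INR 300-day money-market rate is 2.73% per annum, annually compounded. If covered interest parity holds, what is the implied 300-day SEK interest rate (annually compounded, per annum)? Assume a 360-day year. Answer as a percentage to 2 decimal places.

T = 300/360 years.
CIP gives F = S · g_INR/g_SEK, so g_INR/g_SEK = 10.3634/10.4625 = 0.9905281.
INR growth factor: (1 + 0.0273)^(300/360) = 1.0226988.
Hence g_SEK = 1.0324783.
r = 1.0324783^(360/300) − 1 = 0.039099 → 3.91%.

3.91%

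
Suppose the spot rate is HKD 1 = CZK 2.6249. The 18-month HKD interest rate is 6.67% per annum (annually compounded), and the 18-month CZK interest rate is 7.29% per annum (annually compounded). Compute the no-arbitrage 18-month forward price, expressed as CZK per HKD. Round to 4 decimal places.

2.6478

T = 18/12 years.
CZK growth factor: (1 + 0.0729)^(18/12) = 1.1113193.
HKD accumulates by (1 + 0.0667)^(18/12) = 1.1017002.
CIP: F = S · (grow CZK)/(grow HKD) = 2.6249 × 1.1113193/1.1017002 = 2.647818 CZK per HKD.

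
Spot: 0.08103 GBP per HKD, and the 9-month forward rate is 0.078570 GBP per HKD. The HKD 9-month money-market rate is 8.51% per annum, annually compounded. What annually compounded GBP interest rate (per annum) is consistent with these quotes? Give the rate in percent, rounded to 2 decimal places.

T = 9/12 years.
CIP gives F = S · g_GBP/g_HKD, so g_GBP/g_HKD = 0.07857/0.08103 = 0.9696409.
HKD growth factor: (1 + 0.0851)^(9/12) = 1.063169.
So the GBP growth factor = 1.0308921.
r = 1.0308921^(12/9) − 1 = 0.041400 → 4.14%.

4.14%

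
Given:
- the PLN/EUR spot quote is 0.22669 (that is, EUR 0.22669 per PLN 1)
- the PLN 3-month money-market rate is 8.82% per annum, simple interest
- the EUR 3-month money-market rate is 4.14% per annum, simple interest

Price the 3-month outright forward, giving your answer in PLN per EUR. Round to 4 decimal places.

T = 3/12 years.
EUR growth factor: 1 + 0.0414×3/12 = 1.010350.
PLN growth factor: 1 + 0.0882×3/12 = 1.022050.
CIP: F = S · (grow EUR)/(grow PLN) = 0.22669 × 1.010350/1.022050 = 0.2240949 EUR per PLN.
Invert for PLN per EUR: 1 / 0.2240949 = 4.4624.

4.4624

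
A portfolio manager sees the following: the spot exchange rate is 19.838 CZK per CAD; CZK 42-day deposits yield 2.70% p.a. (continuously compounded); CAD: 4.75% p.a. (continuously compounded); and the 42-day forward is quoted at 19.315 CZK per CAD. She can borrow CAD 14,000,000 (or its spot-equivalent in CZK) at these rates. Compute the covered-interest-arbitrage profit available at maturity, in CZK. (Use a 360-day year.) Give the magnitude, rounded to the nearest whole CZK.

T = 42/360 years.
Invest the CAD and cover forward: 14,000,000 × 1.0055570501 × 19.315 = CZK 271,912,681.92.
Convert at spot and invest in CZK: 14,000,000 × 19.838 × 1.00315496646 = CZK 278,608,235.14.
The quoted forward undervalues CAD, so borrow CAD, convert to CZK at spot, deposit the CZK at 2.70%, and buy CAD forward at 19.315 to cover the loan.
Arbitrage profit = |271,912,681.92 − 278,608,235.14| = CZK 6,695,553.

CZK 6,695,553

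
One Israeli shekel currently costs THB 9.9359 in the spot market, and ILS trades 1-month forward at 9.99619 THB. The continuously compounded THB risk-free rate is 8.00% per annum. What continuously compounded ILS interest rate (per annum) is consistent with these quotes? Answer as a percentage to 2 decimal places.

0.74%

T = 1/12 years.
F/S = 9.99619/9.9359 = 1.0060679 = (growth of THB) / (growth of ILS).
The THB side grows by e^(0.0800×1/12) = 1.0066889.
That pins the ILS growth at 1.0006173.
r = ln(1.0006173)/(1/12) = 0.007405 → 0.74%.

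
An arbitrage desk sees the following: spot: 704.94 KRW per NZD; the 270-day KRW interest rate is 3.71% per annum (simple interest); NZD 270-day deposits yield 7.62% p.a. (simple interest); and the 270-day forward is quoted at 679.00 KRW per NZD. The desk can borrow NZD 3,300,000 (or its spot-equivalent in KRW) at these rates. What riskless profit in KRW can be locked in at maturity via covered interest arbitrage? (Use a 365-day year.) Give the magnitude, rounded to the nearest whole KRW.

KRW 23,142,837

T = 270/365 years.
Invest the NZD and cover forward: 3,300,000 × 1.056367123288 × 679.00 = KRW 2,367,001,813.15.
Convert at spot and invest in KRW: 3,300,000 × 704.94 × 1.027443835616 = KRW 2,390,144,649.68.
The quoted forward undervalues NZD, so borrow NZD, convert to KRW at spot, deposit the KRW at 3.71%, and buy NZD forward at 679.00 to cover the loan.
Profit = 2,390,144,649.68 − 2,367,001,813.15 = KRW 23,142,837.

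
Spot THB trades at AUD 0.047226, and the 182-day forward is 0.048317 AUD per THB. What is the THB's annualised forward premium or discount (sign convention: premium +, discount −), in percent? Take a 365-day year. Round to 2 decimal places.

T = 182/365 years.
Period premium: (0.048317 − 0.047226)/0.047226 = 0.0231017.
×(1/T) gives 4.63% p.a.

+4.63%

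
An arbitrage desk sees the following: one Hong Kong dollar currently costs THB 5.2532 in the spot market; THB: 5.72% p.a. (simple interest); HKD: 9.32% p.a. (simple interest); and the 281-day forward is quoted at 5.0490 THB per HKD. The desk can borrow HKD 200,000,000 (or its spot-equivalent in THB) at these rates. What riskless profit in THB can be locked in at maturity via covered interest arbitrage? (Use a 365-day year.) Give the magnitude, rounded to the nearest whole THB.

T = 281/365 years.
Keep in HKD, deliver into the forward: 200,000,000·1.071751232877·5.0490 = THB 1,082,254,394.96.
Swap to THB now, deposit: 200,000,000·5.2532·1.044036164384 = THB 1,096,906,155.75.
The quoted forward undervalues HKD, so borrow HKD, convert to THB at spot, deposit the THB at 5.72%, and buy HKD forward at 5.0490 to cover the loan.
Arbitrage profit = |1,082,254,394.96 − 1,096,906,155.75| = THB 14,651,761.

THB 14,651,761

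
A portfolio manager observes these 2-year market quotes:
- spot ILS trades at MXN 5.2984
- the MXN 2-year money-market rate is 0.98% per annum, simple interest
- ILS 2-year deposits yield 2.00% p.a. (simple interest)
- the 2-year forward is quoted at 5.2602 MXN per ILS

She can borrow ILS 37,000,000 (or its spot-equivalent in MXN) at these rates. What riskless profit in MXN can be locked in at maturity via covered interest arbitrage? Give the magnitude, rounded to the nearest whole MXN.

T = 2 years.
Route A — deposit ILS, sell forward: 37,000,000 × 1.040000 × 5.2602 = MXN 202,412,496.00.
Route B — convert at spot, deposit MXN: 37,000,000 × 5.2984 × 1.019600 = MXN 199,883,199.68.
The quoted forward overvalues ILS, so borrow MXN, buy ILS at spot, deposit the ILS at 2.00%, and sell the proceeds forward at 5.2602.
Arbitrage profit = |202,412,496.00 − 199,883,199.68| = MXN 2,529,296.

MXN 2,529,296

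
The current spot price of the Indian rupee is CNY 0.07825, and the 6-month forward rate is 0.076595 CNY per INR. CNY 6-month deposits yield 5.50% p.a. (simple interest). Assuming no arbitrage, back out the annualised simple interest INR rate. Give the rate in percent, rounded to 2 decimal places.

9.94%

T = 6/12 years.
CIP gives F = S · g_CNY/g_INR, so g_CNY/g_INR = 0.076595/0.07825 = 0.9788498.
The CNY side grows by 1 + 0.0550×6/12 = 1.027500.
So the INR growth factor = 1.0497014.
r = (1.0497014 − 1)/(6/12) = 0.099403 → 9.94%.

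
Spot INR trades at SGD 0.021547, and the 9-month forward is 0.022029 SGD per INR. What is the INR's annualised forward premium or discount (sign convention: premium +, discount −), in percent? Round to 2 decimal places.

T = 9/12 years.
(F − S)/S = (0.022029 − 0.021547)/0.021547 = 0.0223697.
Per annum: 0.0223697 / (9/12) = 0.029826 = 2.98%.

+2.98%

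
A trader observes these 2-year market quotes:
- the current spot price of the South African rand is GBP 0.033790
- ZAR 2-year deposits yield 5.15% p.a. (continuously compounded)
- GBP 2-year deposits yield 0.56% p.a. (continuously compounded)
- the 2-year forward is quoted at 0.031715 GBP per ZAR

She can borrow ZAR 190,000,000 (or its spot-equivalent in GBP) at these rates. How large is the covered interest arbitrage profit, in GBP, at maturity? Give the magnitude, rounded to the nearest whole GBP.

GBP 187,194

T = 2 years.
Route A — deposit ZAR, sell forward: 190,000,000 × 1.108491409 × 0.031715 = GBP 6,679,602.96.
Route B — convert at spot, deposit GBP: 190,000,000 × 0.033790 × 1.011262955 = GBP 6,492,409.30.
The quoted forward overvalues ZAR, so borrow GBP, buy ZAR at spot, deposit the ZAR at 5.15%, and sell the proceeds forward at 0.031715.
Profit = 6,679,602.96 − 6,492,409.30 = GBP 187,194.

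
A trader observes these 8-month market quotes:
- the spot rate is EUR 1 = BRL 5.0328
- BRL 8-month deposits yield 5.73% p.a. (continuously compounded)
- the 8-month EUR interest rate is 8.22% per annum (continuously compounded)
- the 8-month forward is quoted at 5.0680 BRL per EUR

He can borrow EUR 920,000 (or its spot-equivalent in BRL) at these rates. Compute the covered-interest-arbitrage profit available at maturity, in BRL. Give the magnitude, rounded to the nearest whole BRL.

BRL 114,728

T = 8/12 years.
Invest the EUR and cover forward: 920,000 × 1.056329328 × 5.0680 = BRL 4,925,198.87.
Convert at spot and invest in BRL: 920,000 × 5.0328 × 1.038939 = BRL 4,810,470.42.
The quoted forward overvalues EUR, so borrow BRL, buy EUR at spot, deposit the EUR at 8.22%, and sell the proceeds forward at 5.0680.
Arbitrage profit = |4,925,198.87 − 4,810,470.42| = BRL 114,728.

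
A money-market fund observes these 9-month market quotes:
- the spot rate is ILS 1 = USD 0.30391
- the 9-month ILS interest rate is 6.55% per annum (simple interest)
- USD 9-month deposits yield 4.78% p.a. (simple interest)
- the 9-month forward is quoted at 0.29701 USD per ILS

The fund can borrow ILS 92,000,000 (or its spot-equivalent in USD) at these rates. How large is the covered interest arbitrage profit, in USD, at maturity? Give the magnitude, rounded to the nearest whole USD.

USD 294,819

T = 9/12 years.
Invest the ILS and cover forward: 92,000,000 × 1.049125 × 0.29701 = USD 28,667,256.70.
Convert at spot and invest in USD: 92,000,000 × 0.30391 × 1.035850 = USD 28,962,075.96.
The quoted forward undervalues ILS, so borrow ILS, convert to USD at spot, deposit the USD at 4.78%, and buy ILS forward at 0.29701 to cover the loan.
Arbitrage profit = |28,667,256.70 − 28,962,075.96| = USD 294,819.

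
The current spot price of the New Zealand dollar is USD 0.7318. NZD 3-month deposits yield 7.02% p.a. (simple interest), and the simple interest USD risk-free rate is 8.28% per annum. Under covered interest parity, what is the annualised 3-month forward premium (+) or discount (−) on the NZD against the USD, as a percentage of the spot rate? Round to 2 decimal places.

+1.24%

T = 3/12 years.
F = S · g_USD/g_NZD = 0.7318 × 1.020700/1.017550 = 0.7340654.
(F − S)/S ÷ T = (0.7340654 − 0.7318)/0.7318/(3/12) = 0.012383 → 1.24%.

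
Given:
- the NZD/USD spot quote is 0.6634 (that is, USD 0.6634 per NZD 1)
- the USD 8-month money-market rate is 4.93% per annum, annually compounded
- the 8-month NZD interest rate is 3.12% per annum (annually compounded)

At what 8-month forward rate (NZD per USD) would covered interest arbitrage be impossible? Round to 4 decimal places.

T = 8/12 years.
USD growth factor: (1 + 0.0493)^(8/12) = 1.0326024.
NZD growth factor: (1 + 0.0312)^(8/12) = 1.0206933.
CIP: F = S · (grow USD)/(grow NZD) = 0.6634 × 1.0326024/1.0206933 = 0.6711403 USD per NZD.
Quoted the other way: 1/0.6711403 = 1.4900 NZD per USD.

1.4900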